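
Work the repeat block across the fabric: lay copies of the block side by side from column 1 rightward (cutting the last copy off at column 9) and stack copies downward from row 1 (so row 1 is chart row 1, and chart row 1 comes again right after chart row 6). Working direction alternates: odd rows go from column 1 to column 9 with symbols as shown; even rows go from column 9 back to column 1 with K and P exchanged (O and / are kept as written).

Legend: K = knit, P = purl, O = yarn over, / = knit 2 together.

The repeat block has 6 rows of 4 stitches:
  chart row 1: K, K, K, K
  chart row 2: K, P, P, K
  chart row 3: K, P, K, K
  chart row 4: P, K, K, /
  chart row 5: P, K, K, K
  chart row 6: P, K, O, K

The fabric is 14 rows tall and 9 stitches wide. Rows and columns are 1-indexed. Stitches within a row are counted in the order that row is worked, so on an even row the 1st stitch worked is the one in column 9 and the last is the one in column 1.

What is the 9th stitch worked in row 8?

Result:
P

Derivation:
For row 8: chart row = ((8-1) mod 6) + 1 = 2; this is a WS (even) row.
Chart row 2 tiled across columns 1-9: K P P K K P P K K
WS row: flip the tiled sequence (start at column 9) and apply K<->P; O and / stay.
Row 8 as worked: P P K K P P K K P
The 9th stitch worked is P.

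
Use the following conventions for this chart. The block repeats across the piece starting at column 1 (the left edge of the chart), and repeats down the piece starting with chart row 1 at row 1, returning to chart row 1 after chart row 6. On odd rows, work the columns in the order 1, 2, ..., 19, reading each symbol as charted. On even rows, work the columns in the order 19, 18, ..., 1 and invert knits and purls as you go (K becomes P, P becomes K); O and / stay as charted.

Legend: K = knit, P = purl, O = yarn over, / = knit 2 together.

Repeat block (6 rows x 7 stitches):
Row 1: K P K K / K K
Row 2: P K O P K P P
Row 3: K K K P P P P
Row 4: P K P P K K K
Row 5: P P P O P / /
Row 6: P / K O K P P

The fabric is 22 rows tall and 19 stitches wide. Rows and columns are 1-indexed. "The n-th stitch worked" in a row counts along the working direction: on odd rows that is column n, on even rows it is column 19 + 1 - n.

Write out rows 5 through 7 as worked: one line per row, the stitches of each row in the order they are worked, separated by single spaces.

== ROWS AS WORKED ==
P P P O P / / P P P O P / / P P P O P
P O P / K K K P O P / K K K P O P / K
K P K K / K K K P K K / K K K P K K /

Derivation:
Row 5: chart row 5, RS - tile across columns 1-19 and work as-is.
Row 6: chart row 6, WS - tiled (columns 1-19): P / K O K P P P / K O K P P P / K O K; work from column 19 back to 1 with K<->P swapped.
Row 7: chart row 1, RS - tile across columns 1-19 and work as-is.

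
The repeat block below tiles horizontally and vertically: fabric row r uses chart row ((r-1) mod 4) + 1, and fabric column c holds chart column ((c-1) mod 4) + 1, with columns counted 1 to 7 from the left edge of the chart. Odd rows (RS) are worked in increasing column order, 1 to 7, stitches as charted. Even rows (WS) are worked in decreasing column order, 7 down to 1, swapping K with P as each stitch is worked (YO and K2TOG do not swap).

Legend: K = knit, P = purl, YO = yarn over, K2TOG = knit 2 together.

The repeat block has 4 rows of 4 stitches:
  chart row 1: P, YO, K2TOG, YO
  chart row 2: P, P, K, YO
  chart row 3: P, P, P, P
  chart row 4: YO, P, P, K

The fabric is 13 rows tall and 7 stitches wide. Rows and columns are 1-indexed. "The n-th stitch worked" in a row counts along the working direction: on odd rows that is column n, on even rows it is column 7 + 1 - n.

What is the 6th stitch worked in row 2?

Row 2 uses chart row ((2-1) mod 4)+1 = 2. Row 2 is even, so WS.
Chart row 2 tiled across columns 1-7: P P K YO P P K
WS row: flip the tiled sequence (start at column 7) and apply K<->P; YO and K2TOG stay.
Row 2 as worked: P K K YO P K K
Counting 6 along the worked row gives K.

== STITCH ==
K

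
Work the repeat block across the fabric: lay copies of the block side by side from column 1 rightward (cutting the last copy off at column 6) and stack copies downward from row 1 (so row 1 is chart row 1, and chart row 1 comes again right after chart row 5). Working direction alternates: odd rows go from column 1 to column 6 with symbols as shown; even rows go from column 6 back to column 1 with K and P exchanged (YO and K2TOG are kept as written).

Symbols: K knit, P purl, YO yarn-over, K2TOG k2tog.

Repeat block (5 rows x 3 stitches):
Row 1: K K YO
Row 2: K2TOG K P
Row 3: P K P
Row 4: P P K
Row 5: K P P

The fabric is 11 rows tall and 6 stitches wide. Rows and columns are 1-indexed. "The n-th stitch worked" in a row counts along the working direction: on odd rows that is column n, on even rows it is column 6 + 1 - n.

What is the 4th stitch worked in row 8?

Row 8: (8-1) mod 5 = 2, so use chart row 3. Even row -> WS.
Chart row 3 tiled across columns 1-6: P K P P K P
Wrong side: read the tiled row from column 6 down to 1 and exchange K with P (leave YO, K2TOG).
Row 8 as worked: K P K K P K
Counting 4 along the worked row gives K.

Result:
K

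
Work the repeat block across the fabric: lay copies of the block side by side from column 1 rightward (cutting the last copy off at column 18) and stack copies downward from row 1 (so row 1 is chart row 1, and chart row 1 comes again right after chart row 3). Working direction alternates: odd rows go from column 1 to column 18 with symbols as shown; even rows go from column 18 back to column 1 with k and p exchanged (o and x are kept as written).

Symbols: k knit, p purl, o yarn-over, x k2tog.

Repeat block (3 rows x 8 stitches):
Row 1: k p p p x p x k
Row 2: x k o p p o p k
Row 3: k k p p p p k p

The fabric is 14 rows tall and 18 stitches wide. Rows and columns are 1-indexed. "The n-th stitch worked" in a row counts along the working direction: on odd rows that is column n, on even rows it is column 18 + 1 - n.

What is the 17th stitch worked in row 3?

For row 3: chart row = ((3-1) mod 3) + 1 = 3; this is a RS (odd) row.
Chart row 3 tiled across columns 1-18: k k p p p p k p k k p p p p k p k k
RS: work column 1 to column 18, symbols as charted — the tiled row is the row as worked.
Stitch 17 in working order -> k

Stitch:
k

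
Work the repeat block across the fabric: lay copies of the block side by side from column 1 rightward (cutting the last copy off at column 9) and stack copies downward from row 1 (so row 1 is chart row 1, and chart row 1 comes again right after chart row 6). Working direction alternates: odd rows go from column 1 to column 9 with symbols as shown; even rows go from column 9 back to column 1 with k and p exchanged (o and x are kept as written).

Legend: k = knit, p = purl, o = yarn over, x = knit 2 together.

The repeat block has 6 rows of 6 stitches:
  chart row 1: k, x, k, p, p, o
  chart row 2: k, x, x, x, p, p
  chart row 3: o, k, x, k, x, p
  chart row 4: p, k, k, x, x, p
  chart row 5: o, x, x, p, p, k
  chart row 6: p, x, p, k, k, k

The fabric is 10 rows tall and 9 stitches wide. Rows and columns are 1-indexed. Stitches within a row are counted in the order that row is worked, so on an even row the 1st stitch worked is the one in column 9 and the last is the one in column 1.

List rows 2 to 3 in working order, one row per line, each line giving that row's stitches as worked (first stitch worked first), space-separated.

== ROWS AS WORKED ==
x x p k k x x x p
o k x k x p o k x

Derivation:
Row 2: chart row 2, WS - tiled (columns 1-9): k x x x p p k x x; work from column 9 back to 1 with k<->p swapped.
Row 3: chart row 3, RS - tile across columns 1-9 and work as-is.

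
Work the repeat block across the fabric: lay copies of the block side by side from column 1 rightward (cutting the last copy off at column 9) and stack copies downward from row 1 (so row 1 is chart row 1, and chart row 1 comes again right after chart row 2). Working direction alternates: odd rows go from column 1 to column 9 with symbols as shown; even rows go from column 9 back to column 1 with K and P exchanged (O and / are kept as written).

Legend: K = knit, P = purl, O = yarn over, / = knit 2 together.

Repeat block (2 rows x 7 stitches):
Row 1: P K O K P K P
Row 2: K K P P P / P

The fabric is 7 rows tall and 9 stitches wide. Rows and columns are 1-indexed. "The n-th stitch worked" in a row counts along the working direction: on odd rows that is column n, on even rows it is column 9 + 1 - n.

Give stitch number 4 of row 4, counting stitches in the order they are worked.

For row 4: chart row = ((4-1) mod 2) + 1 = 2; this is a WS (even) row.
Chart row 2 tiled across columns 1-9: K K P P P / P K K
WS: work from column 9 back to column 1 (reverse the tiled row), swapping K<->P (O and / unchanged).
Row 4 as worked: P P K / K K K P P
Counting 4 along the worked row gives /.

Result:
/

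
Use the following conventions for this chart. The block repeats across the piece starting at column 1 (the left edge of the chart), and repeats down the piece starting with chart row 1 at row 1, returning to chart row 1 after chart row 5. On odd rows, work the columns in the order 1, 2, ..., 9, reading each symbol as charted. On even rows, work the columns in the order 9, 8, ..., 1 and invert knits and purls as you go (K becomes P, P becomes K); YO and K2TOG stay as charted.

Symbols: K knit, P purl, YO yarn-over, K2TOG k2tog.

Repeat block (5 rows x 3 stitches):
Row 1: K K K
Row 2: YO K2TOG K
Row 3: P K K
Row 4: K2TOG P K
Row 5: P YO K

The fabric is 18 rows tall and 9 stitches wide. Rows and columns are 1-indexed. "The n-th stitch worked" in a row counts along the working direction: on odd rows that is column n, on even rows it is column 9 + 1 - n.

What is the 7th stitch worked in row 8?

Stitch:
P

Derivation:
For row 8: chart row = ((8-1) mod 5) + 1 = 3; this is a WS (even) row.
Chart row 3 tiled across columns 1-9: P K K P K K P K K
WS row: flip the tiled sequence (start at column 9) and apply K<->P; YO and K2TOG stay.
Row 8 as worked: P P K P P K P P K
The 7th stitch worked is P.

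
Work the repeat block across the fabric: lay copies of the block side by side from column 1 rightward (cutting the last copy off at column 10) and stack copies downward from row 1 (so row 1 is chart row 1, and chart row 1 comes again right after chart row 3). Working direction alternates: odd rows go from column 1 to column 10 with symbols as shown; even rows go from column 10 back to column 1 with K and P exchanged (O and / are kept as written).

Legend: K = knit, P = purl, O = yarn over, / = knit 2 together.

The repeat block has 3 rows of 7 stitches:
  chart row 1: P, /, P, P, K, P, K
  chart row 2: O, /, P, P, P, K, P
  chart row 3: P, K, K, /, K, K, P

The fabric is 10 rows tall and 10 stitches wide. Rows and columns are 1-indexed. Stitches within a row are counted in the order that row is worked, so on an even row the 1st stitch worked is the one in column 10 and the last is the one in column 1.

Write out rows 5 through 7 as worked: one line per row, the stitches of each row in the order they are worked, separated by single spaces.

Rows as worked:
O / P P P K P O / P
P P K K P P / P P K
P / P P K P K P / P

Derivation:
Row 5: chart row 2, RS - tile across columns 1-10 and work as-is.
Row 6: chart row 3, WS - tiled (columns 1-10): P K K / K K P P K K; work from column 10 back to 1 with K<->P swapped.
Row 7: chart row 1, RS - tile across columns 1-10 and work as-is.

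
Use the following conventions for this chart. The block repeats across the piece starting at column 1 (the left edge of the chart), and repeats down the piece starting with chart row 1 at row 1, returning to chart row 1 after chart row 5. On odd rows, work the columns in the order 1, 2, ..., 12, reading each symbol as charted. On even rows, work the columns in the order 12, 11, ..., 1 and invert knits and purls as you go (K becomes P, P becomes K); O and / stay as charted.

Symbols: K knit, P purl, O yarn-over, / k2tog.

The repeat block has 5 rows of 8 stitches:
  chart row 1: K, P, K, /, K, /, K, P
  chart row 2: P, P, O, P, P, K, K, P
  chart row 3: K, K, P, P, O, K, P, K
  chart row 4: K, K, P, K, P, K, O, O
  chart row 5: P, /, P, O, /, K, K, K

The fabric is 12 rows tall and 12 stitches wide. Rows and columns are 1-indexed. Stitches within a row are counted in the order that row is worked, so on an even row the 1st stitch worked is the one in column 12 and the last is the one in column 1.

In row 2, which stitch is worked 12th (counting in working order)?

Row 2 uses chart row ((2-1) mod 5)+1 = 2. Row 2 is even, so WS.
Chart row 2 tiled across columns 1-12: P P O P P K K P P P O P
WS: work from column 12 back to column 1 (reverse the tiled row), swapping K<->P (O and / unchanged).
Row 2 as worked: K O K K K P P K K O K K
The 12th stitch worked is K.

Stitch:
K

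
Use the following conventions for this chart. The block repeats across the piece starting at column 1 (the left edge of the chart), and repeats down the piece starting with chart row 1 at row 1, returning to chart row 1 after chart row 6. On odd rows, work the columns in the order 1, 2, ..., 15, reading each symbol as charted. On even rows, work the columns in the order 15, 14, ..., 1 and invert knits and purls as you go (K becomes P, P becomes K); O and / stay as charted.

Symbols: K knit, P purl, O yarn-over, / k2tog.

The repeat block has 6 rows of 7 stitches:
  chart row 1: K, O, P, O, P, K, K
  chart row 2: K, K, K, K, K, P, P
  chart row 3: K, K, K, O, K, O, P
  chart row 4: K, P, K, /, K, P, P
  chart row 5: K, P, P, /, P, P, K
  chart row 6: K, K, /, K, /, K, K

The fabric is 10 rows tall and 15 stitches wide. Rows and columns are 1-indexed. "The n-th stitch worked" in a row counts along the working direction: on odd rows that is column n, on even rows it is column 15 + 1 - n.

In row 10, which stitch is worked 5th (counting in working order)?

Stitch:
/

Derivation:
Row 10: (10-1) mod 6 = 3, so use chart row 4. Even row -> WS.
Chart row 4 tiled across columns 1-15: K P K / K P P K P K / K P P K
WS: work from column 15 back to column 1 (reverse the tiled row), swapping K<->P (O and / unchanged).
Row 10 as worked: P K K P / P K P K K P / P K P
The 5th stitch worked is /.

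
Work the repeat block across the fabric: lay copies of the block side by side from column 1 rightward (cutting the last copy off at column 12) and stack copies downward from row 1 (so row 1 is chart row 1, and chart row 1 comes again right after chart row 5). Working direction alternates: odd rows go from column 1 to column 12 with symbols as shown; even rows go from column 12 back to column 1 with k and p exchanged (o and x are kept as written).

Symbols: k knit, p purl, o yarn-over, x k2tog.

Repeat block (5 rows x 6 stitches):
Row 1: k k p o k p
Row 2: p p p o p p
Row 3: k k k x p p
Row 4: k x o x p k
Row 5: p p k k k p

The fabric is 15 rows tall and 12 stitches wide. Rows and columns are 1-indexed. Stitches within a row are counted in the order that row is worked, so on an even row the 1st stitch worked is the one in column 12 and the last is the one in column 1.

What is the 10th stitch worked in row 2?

For row 2: chart row = ((2-1) mod 5) + 1 = 2; this is a WS (even) row.
Chart row 2 tiled across columns 1-12: p p p o p p p p p o p p
Wrong side: read the tiled row from column 12 down to 1 and exchange k with p (leave o, x).
Row 2 as worked: k k o k k k k k o k k k
Counting 10 along the worked row gives k.

== STITCH ==
k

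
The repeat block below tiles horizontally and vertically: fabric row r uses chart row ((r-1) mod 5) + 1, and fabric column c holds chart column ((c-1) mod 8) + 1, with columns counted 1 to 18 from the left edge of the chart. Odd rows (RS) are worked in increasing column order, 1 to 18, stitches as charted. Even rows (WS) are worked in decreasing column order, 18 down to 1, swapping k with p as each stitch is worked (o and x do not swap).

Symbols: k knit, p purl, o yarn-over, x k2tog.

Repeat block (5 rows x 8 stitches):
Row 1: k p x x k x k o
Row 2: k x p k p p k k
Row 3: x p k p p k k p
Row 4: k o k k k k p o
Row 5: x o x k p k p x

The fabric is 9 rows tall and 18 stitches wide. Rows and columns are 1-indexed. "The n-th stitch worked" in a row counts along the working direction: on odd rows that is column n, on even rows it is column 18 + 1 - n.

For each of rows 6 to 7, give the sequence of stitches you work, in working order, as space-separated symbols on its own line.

Result:
k p o p x p x x k p o p x p x x k p
k x p k p p k k k x p k p p k k k x

Derivation:
Row 6: chart row 1, WS - tiled (columns 1-18): k p x x k x k o k p x x k x k o k p; work from column 18 back to 1 with k<->p swapped.
Row 7: chart row 2, RS - tile across columns 1-18 and work as-is.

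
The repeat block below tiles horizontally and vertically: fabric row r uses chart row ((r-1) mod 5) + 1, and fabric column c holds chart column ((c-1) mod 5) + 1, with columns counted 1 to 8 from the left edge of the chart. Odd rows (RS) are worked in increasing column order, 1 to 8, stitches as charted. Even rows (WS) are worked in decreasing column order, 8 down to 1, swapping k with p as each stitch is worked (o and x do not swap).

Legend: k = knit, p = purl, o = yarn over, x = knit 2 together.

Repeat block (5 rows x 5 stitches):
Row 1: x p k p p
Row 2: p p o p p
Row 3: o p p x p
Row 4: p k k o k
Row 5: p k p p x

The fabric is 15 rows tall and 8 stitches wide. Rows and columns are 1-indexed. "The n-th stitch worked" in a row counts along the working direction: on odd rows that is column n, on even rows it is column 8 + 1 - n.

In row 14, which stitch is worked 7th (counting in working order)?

Result:
p

Derivation:
For row 14: chart row = ((14-1) mod 5) + 1 = 4; this is a WS (even) row.
Chart row 4 tiled across columns 1-8: p k k o k p k k
Wrong side: read the tiled row from column 8 down to 1 and exchange k with p (leave o, x).
Row 14 as worked: p p k p o p p k
The 7th stitch worked is p.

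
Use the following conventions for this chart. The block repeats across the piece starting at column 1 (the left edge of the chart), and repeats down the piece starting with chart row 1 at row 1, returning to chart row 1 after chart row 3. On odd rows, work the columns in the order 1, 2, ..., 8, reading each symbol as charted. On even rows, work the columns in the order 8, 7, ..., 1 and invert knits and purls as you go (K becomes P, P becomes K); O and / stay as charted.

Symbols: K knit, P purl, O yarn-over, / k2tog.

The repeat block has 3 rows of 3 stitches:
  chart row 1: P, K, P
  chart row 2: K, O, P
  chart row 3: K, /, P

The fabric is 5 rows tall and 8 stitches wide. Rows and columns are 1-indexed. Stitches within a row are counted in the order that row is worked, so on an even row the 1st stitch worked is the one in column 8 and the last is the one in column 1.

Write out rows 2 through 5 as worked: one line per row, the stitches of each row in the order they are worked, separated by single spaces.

Row 2: chart row 2, WS - tiled (columns 1-8): K O P K O P K O; work from column 8 back to 1 with K<->P swapped.
Row 3: chart row 3, RS - tile across columns 1-8 and work as-is.
Row 4: chart row 1, WS - tiled (columns 1-8): P K P P K P P K; work from column 8 back to 1 with K<->P swapped.
Row 5: chart row 2, RS - tile across columns 1-8 and work as-is.

Rows as worked:
O P K O P K O P
K / P K / P K /
P K K P K K P K
K O P K O P K O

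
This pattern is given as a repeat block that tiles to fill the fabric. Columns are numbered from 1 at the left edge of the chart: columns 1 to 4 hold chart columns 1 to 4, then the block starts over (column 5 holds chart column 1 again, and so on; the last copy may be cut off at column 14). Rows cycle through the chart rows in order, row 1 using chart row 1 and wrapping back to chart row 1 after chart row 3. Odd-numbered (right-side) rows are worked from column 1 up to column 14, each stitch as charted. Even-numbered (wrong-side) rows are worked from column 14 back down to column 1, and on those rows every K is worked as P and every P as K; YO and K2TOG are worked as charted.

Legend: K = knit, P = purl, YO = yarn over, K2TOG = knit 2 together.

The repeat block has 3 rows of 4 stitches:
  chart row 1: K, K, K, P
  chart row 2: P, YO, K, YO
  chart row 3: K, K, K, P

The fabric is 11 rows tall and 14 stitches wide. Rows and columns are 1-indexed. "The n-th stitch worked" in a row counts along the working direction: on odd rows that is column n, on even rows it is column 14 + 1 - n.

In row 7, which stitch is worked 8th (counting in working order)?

== STITCH ==
P

Derivation:
For row 7: chart row = ((7-1) mod 3) + 1 = 1; this is a RS (odd) row.
Chart row 1 tiled across columns 1-14: K K K P K K K P K K K P K K
RS row: no reversal, no swap; stitch n worked = column n.
Stitch 8 in working order -> P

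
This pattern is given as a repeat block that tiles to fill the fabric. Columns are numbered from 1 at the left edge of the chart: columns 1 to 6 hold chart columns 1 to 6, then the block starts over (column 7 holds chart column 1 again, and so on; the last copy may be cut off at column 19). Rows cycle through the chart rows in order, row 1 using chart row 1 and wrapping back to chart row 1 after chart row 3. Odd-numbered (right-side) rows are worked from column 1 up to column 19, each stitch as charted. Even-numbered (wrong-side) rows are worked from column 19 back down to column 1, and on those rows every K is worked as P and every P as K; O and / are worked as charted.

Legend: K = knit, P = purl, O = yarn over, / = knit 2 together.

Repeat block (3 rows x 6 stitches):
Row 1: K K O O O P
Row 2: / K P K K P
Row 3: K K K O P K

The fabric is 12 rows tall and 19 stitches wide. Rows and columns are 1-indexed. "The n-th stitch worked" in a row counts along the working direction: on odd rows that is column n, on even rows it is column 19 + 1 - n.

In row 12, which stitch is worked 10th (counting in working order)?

Row 12: (12-1) mod 3 = 2, so use chart row 3. Even row -> WS.
Chart row 3 tiled across columns 1-19: K K K O P K K K K O P K K K K O P K K
Wrong side: read the tiled row from column 19 down to 1 and exchange K with P (leave O, /).
Row 12 as worked: P P K O P P P P K O P P P P K O P P P
Stitch 10 in working order -> O

Stitch:
O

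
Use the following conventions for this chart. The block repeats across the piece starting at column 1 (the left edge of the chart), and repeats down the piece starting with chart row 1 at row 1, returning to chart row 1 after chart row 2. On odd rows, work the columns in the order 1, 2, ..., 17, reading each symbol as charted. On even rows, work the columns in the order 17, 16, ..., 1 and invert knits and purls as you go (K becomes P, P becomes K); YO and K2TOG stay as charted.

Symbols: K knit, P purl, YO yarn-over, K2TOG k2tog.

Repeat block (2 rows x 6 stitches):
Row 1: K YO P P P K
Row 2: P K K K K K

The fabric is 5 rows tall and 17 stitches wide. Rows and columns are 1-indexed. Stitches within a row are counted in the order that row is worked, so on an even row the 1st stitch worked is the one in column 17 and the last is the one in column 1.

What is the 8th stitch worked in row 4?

For row 4: chart row = ((4-1) mod 2) + 1 = 2; this is a WS (even) row.
Chart row 2 tiled across columns 1-17: P K K K K K P K K K K K P K K K K
WS: work from column 17 back to column 1 (reverse the tiled row), swapping K<->P (YO and K2TOG unchanged).
Row 4 as worked: P P P P K P P P P P K P P P P P K
Stitch 8 in working order -> P

Result:
P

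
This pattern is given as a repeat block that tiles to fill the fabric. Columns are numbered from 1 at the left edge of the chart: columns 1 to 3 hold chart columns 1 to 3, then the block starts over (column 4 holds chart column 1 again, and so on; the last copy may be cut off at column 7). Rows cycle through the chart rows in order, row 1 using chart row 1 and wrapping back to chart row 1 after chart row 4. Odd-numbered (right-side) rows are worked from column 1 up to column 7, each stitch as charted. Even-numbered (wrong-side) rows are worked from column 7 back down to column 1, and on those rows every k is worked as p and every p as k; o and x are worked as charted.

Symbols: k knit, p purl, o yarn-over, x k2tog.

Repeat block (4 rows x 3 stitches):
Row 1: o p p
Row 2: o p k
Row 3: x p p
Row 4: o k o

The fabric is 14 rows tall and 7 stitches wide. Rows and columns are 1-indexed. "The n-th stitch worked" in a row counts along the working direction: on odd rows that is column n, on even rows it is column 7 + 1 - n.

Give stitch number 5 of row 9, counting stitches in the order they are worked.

Result:
p

Derivation:
For row 9: chart row = ((9-1) mod 4) + 1 = 1; this is a RS (odd) row.
Chart row 1 tiled across columns 1-7: o p p o p p o
Right side: take the tiled row as-is (worked left to right from column 1).
The 5th stitch worked is p.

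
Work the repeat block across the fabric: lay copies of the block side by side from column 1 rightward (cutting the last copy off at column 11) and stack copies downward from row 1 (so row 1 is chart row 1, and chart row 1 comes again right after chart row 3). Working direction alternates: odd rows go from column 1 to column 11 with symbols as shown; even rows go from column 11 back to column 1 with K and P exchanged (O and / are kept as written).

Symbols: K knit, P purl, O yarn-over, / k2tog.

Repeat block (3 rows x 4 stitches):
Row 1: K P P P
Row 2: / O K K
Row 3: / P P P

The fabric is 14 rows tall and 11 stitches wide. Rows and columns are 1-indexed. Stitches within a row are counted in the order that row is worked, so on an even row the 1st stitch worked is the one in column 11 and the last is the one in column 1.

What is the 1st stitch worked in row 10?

Result:
K

Derivation:
For row 10: chart row = ((10-1) mod 3) + 1 = 1; this is a WS (even) row.
Chart row 1 tiled across columns 1-11: K P P P K P P P K P P
WS row: flip the tiled sequence (start at column 11) and apply K<->P; O and / stay.
Row 10 as worked: K K P K K K P K K K P
Stitch 1 in working order -> K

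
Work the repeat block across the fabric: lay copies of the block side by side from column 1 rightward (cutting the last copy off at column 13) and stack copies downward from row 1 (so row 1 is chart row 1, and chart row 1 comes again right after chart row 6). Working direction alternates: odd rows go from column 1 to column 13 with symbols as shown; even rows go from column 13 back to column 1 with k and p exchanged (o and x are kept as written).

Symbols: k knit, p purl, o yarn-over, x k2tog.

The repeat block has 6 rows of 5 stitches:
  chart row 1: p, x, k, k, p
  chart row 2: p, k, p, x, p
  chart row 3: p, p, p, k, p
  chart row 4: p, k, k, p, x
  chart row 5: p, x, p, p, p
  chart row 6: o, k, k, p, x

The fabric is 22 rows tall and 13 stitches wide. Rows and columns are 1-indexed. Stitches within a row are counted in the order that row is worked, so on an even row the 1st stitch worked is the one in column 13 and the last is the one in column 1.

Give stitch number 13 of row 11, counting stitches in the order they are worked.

Row 11: (11-1) mod 6 = 4, so use chart row 5. Odd row -> RS.
Chart row 5 tiled across columns 1-13: p x p p p p x p p p p x p
RS row: no reversal, no swap; stitch n worked = column n.
The 13th stitch worked is p.

Stitch:
p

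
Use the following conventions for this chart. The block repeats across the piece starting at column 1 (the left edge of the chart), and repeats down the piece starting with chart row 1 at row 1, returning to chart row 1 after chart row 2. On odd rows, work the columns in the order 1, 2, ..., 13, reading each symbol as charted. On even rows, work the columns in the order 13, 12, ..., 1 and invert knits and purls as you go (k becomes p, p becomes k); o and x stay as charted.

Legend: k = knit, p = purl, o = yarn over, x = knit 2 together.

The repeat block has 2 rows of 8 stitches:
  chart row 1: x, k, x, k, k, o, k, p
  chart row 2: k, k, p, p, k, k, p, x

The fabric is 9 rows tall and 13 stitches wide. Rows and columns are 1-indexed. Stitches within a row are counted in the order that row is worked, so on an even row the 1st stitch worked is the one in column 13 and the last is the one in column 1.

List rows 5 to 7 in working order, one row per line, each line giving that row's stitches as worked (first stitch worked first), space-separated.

Rows as worked:
x k x k k o k p x k x k k
p k k p p x k p p k k p p
x k x k k o k p x k x k k

Derivation:
Row 5: chart row 1, RS - tile across columns 1-13 and work as-is.
Row 6: chart row 2, WS - tiled (columns 1-13): k k p p k k p x k k p p k; work from column 13 back to 1 with k<->p swapped.
Row 7: chart row 1, RS - tile across columns 1-13 and work as-is.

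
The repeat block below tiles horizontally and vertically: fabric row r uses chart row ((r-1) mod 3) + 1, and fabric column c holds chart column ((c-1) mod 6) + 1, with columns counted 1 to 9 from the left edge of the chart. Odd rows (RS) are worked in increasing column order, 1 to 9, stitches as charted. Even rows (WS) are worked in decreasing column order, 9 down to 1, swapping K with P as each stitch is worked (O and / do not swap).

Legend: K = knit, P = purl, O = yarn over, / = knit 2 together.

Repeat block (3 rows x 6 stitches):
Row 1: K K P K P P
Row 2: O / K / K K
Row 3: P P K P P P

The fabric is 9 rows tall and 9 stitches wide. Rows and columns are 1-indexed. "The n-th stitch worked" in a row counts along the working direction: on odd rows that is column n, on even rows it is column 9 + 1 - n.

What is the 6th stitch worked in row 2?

Row 2 uses chart row ((2-1) mod 3)+1 = 2. Row 2 is even, so WS.
Chart row 2 tiled across columns 1-9: O / K / K K O / K
WS row: flip the tiled sequence (start at column 9) and apply K<->P; O and / stay.
Row 2 as worked: P / O P P / P / O
The 6th stitch worked is /.

Stitch:
/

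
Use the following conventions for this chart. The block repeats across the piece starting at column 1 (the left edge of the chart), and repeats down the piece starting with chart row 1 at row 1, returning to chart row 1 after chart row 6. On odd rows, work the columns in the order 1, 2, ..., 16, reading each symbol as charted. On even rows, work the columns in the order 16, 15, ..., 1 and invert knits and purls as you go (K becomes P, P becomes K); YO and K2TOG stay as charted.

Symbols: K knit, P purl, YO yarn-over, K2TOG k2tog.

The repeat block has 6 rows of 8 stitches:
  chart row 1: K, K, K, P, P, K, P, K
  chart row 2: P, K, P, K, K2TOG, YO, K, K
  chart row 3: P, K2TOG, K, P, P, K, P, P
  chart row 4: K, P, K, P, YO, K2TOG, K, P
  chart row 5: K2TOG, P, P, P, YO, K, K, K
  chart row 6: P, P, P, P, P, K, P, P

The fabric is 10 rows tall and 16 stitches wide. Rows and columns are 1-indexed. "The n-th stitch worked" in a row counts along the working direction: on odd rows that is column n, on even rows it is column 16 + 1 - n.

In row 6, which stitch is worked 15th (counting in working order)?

Result:
K

Derivation:
For row 6: chart row = ((6-1) mod 6) + 1 = 6; this is a WS (even) row.
Chart row 6 tiled across columns 1-16: P P P P P K P P P P P P P K P P
Wrong side: read the tiled row from column 16 down to 1 and exchange K with P (leave YO, K2TOG).
Row 6 as worked: K K P K K K K K K K P K K K K K
Counting 15 along the worked row gives K.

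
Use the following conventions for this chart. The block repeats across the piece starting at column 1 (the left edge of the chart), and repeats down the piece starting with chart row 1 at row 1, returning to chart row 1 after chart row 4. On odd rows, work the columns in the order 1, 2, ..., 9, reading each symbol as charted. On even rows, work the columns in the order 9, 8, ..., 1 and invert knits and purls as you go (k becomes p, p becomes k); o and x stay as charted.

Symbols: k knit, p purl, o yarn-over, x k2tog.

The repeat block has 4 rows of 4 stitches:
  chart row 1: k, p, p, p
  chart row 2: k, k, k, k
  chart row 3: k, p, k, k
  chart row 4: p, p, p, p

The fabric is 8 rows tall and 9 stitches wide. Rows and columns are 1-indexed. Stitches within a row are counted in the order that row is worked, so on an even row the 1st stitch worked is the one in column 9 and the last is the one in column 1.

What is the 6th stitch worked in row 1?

Stitch:
p

Derivation:
For row 1: chart row = ((1-1) mod 4) + 1 = 1; this is a RS (odd) row.
Chart row 1 tiled across columns 1-9: k p p p k p p p k
RS row: no reversal, no swap; stitch n worked = column n.
Counting 6 along the worked row gives p.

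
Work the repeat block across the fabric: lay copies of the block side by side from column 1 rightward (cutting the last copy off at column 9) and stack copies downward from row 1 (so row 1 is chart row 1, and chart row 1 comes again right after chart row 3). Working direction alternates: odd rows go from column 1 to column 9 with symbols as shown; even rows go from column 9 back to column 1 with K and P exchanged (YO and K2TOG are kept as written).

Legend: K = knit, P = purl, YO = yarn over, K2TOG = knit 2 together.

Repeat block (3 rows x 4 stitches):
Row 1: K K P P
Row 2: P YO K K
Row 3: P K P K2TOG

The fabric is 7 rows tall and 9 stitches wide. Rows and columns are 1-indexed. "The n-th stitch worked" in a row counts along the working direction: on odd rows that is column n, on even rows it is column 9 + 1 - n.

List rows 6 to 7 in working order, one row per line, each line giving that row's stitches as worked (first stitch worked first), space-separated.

== ROWS AS WORKED ==
K K2TOG K P K K2TOG K P K
K K P P K K P P K

Derivation:
Row 6: chart row 3, WS - tiled (columns 1-9): P K P K2TOG P K P K2TOG P; work from column 9 back to 1 with K<->P swapped.
Row 7: chart row 1, RS - tile across columns 1-9 and work as-is.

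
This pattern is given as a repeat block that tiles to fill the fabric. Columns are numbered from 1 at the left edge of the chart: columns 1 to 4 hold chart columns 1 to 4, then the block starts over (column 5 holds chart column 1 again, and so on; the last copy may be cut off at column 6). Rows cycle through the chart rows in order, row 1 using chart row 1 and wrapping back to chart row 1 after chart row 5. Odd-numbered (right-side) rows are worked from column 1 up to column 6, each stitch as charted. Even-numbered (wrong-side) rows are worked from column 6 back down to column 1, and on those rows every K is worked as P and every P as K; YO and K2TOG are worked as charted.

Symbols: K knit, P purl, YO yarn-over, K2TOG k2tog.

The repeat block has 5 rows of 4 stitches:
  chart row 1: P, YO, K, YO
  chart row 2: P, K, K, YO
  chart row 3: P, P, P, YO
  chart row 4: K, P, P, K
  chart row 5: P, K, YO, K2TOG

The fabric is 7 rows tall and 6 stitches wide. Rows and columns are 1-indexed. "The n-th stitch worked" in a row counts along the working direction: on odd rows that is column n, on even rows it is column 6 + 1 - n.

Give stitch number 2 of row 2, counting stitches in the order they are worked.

Result:
K

Derivation:
Row 2 uses chart row ((2-1) mod 5)+1 = 2. Row 2 is even, so WS.
Chart row 2 tiled across columns 1-6: P K K YO P K
Wrong side: read the tiled row from column 6 down to 1 and exchange K with P (leave YO, K2TOG).
Row 2 as worked: P K YO P P K
Counting 2 along the worked row gives K.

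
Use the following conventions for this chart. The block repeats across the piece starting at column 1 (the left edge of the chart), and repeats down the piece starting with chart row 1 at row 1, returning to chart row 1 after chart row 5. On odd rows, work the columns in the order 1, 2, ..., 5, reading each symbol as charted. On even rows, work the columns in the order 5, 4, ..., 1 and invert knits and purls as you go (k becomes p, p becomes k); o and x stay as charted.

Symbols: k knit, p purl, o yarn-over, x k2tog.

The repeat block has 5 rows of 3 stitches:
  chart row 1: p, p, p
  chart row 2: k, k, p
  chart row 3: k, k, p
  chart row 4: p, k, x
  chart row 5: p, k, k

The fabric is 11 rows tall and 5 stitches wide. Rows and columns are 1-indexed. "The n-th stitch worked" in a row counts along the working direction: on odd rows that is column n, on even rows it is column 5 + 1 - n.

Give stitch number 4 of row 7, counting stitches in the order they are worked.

Stitch:
k

Derivation:
Row 7: (7-1) mod 5 = 1, so use chart row 2. Odd row -> RS.
Chart row 2 tiled across columns 1-5: k k p k k
RS row: no reversal, no swap; stitch n worked = column n.
Stitch 4 in working order -> k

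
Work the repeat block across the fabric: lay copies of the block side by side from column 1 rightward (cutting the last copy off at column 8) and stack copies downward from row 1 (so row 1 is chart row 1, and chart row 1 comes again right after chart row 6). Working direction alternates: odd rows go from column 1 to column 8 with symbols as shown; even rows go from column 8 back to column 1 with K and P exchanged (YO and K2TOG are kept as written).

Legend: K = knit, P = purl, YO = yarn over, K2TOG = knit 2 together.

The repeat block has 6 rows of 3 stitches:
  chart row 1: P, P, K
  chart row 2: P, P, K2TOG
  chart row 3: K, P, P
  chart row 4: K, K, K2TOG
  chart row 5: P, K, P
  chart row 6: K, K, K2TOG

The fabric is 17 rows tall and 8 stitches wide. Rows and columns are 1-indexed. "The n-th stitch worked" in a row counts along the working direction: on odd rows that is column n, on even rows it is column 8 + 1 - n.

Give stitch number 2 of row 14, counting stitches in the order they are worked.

Row 14 uses chart row ((14-1) mod 6)+1 = 2. Row 14 is even, so WS.
Chart row 2 tiled across columns 1-8: P P K2TOG P P K2TOG P P
WS row: flip the tiled sequence (start at column 8) and apply K<->P; YO and K2TOG stay.
Row 14 as worked: K K K2TOG K K K2TOG K K
Stitch 2 in working order -> K

Stitch:
K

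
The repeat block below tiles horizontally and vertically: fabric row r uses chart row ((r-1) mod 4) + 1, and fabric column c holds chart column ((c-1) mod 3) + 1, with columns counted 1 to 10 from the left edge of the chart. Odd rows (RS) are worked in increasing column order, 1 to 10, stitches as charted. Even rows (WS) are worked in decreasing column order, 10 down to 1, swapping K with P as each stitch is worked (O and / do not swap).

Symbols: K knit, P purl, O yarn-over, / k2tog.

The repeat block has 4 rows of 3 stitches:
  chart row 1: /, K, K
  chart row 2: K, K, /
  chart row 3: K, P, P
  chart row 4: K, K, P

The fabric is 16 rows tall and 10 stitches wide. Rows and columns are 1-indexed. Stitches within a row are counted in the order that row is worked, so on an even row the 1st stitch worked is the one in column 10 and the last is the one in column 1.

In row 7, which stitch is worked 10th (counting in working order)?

For row 7: chart row = ((7-1) mod 4) + 1 = 3; this is a RS (odd) row.
Chart row 3 tiled across columns 1-10: K P P K P P K P P K
RS row: no reversal, no swap; stitch n worked = column n.
Stitch 10 in working order -> K

Stitch:
K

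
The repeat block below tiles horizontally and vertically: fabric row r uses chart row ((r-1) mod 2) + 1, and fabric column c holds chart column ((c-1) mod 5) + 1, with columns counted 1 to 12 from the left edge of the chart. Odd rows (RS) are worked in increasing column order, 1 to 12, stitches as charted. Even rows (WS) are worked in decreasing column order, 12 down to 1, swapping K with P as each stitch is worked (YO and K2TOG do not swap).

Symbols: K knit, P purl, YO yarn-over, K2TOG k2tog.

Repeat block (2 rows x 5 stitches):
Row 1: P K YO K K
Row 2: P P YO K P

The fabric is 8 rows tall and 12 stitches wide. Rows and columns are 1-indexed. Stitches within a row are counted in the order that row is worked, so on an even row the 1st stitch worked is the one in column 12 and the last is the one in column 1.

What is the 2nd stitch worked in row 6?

For row 6: chart row = ((6-1) mod 2) + 1 = 2; this is a WS (even) row.
Chart row 2 tiled across columns 1-12: P P YO K P P P YO K P P P
Wrong side: read the tiled row from column 12 down to 1 and exchange K with P (leave YO, K2TOG).
Row 6 as worked: K K K P YO K K K P YO K K
Counting 2 along the worked row gives K.

Stitch:
K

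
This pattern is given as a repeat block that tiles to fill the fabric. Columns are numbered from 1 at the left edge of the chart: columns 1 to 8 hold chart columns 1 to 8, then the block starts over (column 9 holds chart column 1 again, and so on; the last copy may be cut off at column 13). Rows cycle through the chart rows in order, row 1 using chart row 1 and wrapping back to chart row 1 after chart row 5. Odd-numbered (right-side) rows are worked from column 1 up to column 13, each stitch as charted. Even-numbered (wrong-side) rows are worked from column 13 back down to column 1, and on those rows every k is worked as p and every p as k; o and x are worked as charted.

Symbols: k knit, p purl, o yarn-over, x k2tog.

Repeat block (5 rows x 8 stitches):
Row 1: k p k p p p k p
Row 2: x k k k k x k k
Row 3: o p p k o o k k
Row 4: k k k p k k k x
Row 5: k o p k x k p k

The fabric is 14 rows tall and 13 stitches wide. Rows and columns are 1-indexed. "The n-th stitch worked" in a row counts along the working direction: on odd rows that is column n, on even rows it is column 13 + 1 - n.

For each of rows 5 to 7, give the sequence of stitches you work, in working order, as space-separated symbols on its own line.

Rows as worked:
k o p k x k p k k o p k x
k k p k p k p k k k p k p
x k k k k x k k x k k k k

Derivation:
Row 5: chart row 5, RS - tile across columns 1-13 and work as-is.
Row 6: chart row 1, WS - tiled (columns 1-13): k p k p p p k p k p k p p; work from column 13 back to 1 with k<->p swapped.
Row 7: chart row 2, RS - tile across columns 1-13 and work as-is.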